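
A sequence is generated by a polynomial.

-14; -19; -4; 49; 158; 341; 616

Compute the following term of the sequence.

1001

D1: -5  15  53  109  183  275
D2: 20  38  56  74  92
D3: 18  18  18  18
The third differences are constant (18).
92 + 18 = 110;  275 + 110 = 385;  616 + 385 = 1001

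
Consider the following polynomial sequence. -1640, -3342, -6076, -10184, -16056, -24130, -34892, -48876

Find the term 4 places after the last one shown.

-149392

First differences: -1702, -2734, -4108, -5872, -8074, -10762, -13984
Second differences: -1032, -1374, -1764, -2202, -2688, -3222
Third differences: -342, -390, -438, -486, -534
Fourth differences: -48, -48, -48, -48
Constant fourth difference = -48, so extend:
-534 − 48 = -582;  -3222 − 582 = -3804;  -13984 − 3804 = -17788;  -48876 − 17788 = -66664
-582 − 48 = -630;  -3804 − 630 = -4434;  -17788 − 4434 = -22222;  -66664 − 22222 = -88886
-630 − 48 = -678;  -4434 − 678 = -5112;  -22222 − 5112 = -27334;  -88886 − 27334 = -116220
-678 − 48 = -726;  -5112 − 726 = -5838;  -27334 − 5838 = -33172;  -116220 − 33172 = -149392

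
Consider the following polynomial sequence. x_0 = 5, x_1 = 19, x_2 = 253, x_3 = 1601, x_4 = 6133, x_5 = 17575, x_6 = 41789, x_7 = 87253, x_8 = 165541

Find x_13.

1731631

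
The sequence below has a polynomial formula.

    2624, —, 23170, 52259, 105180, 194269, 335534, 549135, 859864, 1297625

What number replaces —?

8769

Using the last 8 terms:
First differences: 29089  52921  89089  141265  213601  310729  437761
Second differences: 23832  36168  52176  72336  97128  127032
Third differences: 12336  16008  20160  24792  29904
Fourth differences: 3672  4152  4632  5112
Fifth differences: 480  480  480
Constant fifth difference = 480.
Extend backward: 3672 − 480 = 3192;  12336 − 3192 = 9144;  23832 − 9144 = 14688;  29089 − 14688 = 14401;  23170 − 14401 = 8769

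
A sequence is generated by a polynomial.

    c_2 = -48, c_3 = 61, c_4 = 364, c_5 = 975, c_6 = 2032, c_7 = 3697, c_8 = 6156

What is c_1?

First differences: 109, 303, 611, 1057, 1665, 2459
Second differences: 194, 308, 446, 608, 794
Third differences: 114, 138, 162, 186
Fourth differences: 24, 24, 24
The fourth differences are constant at 24.
Work back: 114 − 24 = 90;  194 − 90 = 104;  109 − 104 = 5;  -48 − 5 = -53

-53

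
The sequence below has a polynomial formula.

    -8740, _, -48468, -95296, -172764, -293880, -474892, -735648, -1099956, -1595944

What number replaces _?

Using the last 8 terms:
D1: -46828, -77468, -121116, -181012, -260756, -364308, -495988
D2: -30640, -43648, -59896, -79744, -103552, -131680
D3: -13008, -16248, -19848, -23808, -28128
D4: -3240, -3600, -3960, -4320
D5: -360, -360, -360
Constant fifth difference = -360.
Extend backward: -3240 + 360 = -2880;  -13008 + 2880 = -10128;  -30640 + 10128 = -20512;  -46828 + 20512 = -26316;  -48468 + 26316 = -22152

-22152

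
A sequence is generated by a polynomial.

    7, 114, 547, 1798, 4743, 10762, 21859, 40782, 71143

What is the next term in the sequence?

107  433  1251  2945  6019  11097  18923  30361
326  818  1694  3074  5078  7826  11438
492  876  1380  2004  2748  3612
384  504  624  744  864
120  120  120  120
Constant fifth difference = 120, so extend:
864 + 120 = 984;  3612 + 984 = 4596;  11438 + 4596 = 16034;  30361 + 16034 = 46395;  71143 + 46395 = 117538

117538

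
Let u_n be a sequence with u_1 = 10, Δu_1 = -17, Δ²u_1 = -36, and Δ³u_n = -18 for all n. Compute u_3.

Build the table forward from the leading diagonal:
D3: -18, -18, -18
D2: -36, -54, -72
D1: -17, -53, -107
u: 10, -7, -60

-60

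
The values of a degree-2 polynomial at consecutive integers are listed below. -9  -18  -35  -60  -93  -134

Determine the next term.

-183

-9 , -17 , -25 , -33 , -41
-8 , -8 , -8 , -8
Constant second difference = -8, so extend:
-41 − 8 = -49;  -134 − 49 = -183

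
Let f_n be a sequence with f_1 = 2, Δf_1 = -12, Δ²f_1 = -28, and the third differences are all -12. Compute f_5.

-262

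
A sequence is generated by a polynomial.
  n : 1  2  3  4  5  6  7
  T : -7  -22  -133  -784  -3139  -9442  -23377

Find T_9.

-98239

Δ: -15, -111, -651, -2355, -6303, -13935
Δ²: -96, -540, -1704, -3948, -7632
Δ³: -444, -1164, -2244, -3684
Δ⁴: -720, -1080, -1440
Δ⁵: -360, -360
Constant fifth difference = -360, so extend:
-1440 − 360 = -1800;  -3684 − 1800 = -5484;  -7632 − 5484 = -13116;  -13935 − 13116 = -27051;  -23377 − 27051 = -50428
-1800 − 360 = -2160;  -5484 − 2160 = -7644;  -13116 − 7644 = -20760;  -27051 − 20760 = -47811;  -50428 − 47811 = -98239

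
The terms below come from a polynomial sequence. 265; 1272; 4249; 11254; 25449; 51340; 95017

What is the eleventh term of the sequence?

638265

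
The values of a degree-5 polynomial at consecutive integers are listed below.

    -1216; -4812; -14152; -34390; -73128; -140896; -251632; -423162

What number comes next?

-677680

Δ: -3596, -9340, -20238, -38738, -67768, -110736, -171530
Δ²: -5744, -10898, -18500, -29030, -42968, -60794
Δ³: -5154, -7602, -10530, -13938, -17826
Δ⁴: -2448, -2928, -3408, -3888
Δ⁵: -480, -480, -480
The fifth differences are constant (-480).
-3888 − 480 = -4368;  -17826 − 4368 = -22194;  -60794 − 22194 = -82988;  -171530 − 82988 = -254518;  -423162 − 254518 = -677680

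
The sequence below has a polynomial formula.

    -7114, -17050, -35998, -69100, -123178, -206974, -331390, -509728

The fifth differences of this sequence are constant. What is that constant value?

First differences: -9936, -18948, -33102, -54078, -83796, -124416, -178338
Second differences: -9012, -14154, -20976, -29718, -40620, -53922
Third differences: -5142, -6822, -8742, -10902, -13302
Fourth differences: -1680, -1920, -2160, -2400
Fifth differences: -240, -240, -240

-240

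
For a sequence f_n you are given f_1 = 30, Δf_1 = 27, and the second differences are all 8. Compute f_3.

Build the table forward from the leading diagonal:
Δ²: 8  8  8
Δ: 27  35  43
f: 30  57  92

92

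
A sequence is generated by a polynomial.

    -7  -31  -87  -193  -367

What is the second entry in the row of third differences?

Δ: -24, -56, -106, -174
Δ²: -32, -50, -68
Δ³: -18, -18

-18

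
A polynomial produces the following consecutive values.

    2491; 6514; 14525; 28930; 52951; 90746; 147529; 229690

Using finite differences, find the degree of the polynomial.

5

First differences: 4023, 8011, 14405, 24021, 37795, 56783, 82161
Second differences: 3988, 6394, 9616, 13774, 18988, 25378
Third differences: 2406, 3222, 4158, 5214, 6390
Fourth differences: 816, 936, 1056, 1176
Fifth differences: 120, 120, 120
The fifth differences are constant, so the polynomial has degree 5.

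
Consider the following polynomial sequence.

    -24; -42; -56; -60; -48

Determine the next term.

D1: -18, -14, -4, 12
D2: 4, 10, 16
D3: 6, 6
The third differences are constant (6).
16 + 6 = 22;  12 + 22 = 34;  -48 + 34 = -14

-14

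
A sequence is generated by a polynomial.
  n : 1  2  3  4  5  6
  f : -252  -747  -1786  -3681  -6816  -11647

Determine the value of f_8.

-28581

-495 , -1039 , -1895 , -3135 , -4831
-544 , -856 , -1240 , -1696
-312 , -384 , -456
-72 , -72
Fourth differences constant at -72.
-456 − 72 = -528;  -1696 − 528 = -2224;  -4831 − 2224 = -7055;  -11647 − 7055 = -18702
-528 − 72 = -600;  -2224 − 600 = -2824;  -7055 − 2824 = -9879;  -18702 − 9879 = -28581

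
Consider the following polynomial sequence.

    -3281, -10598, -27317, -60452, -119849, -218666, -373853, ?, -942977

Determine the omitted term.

-606632

Using the first 7 terms:
D1: -7317, -16719, -33135, -59397, -98817, -155187
D2: -9402, -16416, -26262, -39420, -56370
D3: -7014, -9846, -13158, -16950
D4: -2832, -3312, -3792
D5: -480, -480
Constant fifth difference = -480.
Extend forward: -3792 − 480 = -4272;  -16950 − 4272 = -21222;  -56370 − 21222 = -77592;  -155187 − 77592 = -232779;  -373853 − 232779 = -606632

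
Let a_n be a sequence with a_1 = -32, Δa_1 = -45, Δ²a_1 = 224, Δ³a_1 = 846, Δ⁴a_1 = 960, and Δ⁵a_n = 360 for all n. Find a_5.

Build the table forward from the leading diagonal:
Δ⁵: 360, 360, 360, 360, 360
Δ⁴: 960, 1320, 1680, 2040, 2400
Δ³: 846, 1806, 3126, 4806, 6846
Δ²: 224, 1070, 2876, 6002, 10808
Δ: -45, 179, 1249, 4125, 10127
a: -32, -77, 102, 1351, 5476

5476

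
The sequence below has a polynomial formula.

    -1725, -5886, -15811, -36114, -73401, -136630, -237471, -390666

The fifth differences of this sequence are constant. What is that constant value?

-360

First differences: -4161, -9925, -20303, -37287, -63229, -100841, -153195
Second differences: -5764, -10378, -16984, -25942, -37612, -52354
Third differences: -4614, -6606, -8958, -11670, -14742
Fourth differences: -1992, -2352, -2712, -3072
Fifth differences: -360, -360, -360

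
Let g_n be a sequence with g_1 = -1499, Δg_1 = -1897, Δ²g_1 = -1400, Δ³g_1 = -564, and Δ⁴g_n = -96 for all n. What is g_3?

-6693

Build the table forward from the leading diagonal:
Δ⁴: -96  -96  -96
Δ³: -564  -660  -756
Δ²: -1400  -1964  -2624
Δ: -1897  -3297  -5261
g: -1499  -3396  -6693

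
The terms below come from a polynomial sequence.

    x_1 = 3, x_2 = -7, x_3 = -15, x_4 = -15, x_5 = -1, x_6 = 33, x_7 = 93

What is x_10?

489

-10 , -8 , 0 , 14 , 34 , 60
2 , 8 , 14 , 20 , 26
6 , 6 , 6 , 6
Constant third difference = 6, so extend:
26 + 6 = 32;  60 + 32 = 92;  93 + 92 = 185
32 + 6 = 38;  92 + 38 = 130;  185 + 130 = 315
38 + 6 = 44;  130 + 44 = 174;  315 + 174 = 489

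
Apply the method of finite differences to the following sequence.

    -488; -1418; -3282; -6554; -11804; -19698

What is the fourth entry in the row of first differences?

-5250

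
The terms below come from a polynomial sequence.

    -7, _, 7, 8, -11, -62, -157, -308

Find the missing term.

-2

Using the last 6 terms:
1, -19, -51, -95, -151
-20, -32, -44, -56
-12, -12, -12
Constant third difference = -12.
Extend backward: -20 + 12 = -8;  1 + 8 = 9;  7 − 9 = -2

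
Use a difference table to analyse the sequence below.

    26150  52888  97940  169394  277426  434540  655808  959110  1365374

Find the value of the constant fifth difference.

240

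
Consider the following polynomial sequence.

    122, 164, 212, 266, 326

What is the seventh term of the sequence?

First differences: 42 , 48 , 54 , 60
Second differences: 6 , 6 , 6
The second differences are constant (6).
60 + 6 = 66;  326 + 66 = 392
66 + 6 = 72;  392 + 72 = 464

464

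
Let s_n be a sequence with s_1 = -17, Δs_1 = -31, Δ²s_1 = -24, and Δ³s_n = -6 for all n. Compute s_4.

Build the table forward from the leading diagonal:
Δ³: -6, -6, -6, -6
Δ²: -24, -30, -36, -42
Δ: -31, -55, -85, -121
s: -17, -48, -103, -188

-188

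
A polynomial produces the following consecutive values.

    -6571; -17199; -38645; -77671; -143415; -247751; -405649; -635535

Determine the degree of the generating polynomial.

5

First differences: -10628, -21446, -39026, -65744, -104336, -157898, -229886
Second differences: -10818, -17580, -26718, -38592, -53562, -71988
Third differences: -6762, -9138, -11874, -14970, -18426
Fourth differences: -2376, -2736, -3096, -3456
Fifth differences: -360, -360, -360
The fifth differences are constant, so the polynomial has degree 5.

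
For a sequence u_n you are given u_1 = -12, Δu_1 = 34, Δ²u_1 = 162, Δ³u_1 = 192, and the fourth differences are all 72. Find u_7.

7542

Build the table forward from the leading diagonal:
D4: 72  72  72  72  72  72  72
D3: 192  264  336  408  480  552  624
D2: 162  354  618  954  1362  1842  2394
D1: 34  196  550  1168  2122  3484  5326
u: -12  22  218  768  1936  4058  7542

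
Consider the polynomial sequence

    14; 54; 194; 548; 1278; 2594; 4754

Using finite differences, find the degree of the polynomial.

D1: 40, 140, 354, 730, 1316, 2160
D2: 100, 214, 376, 586, 844
D3: 114, 162, 210, 258
D4: 48, 48, 48
The fourth differences are constant, so the polynomial has degree 4.

4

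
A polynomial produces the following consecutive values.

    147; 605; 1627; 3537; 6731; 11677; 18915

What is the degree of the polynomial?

4

458, 1022, 1910, 3194, 4946, 7238
564, 888, 1284, 1752, 2292
324, 396, 468, 540
72, 72, 72
The fourth differences are constant, so the polynomial has degree 4.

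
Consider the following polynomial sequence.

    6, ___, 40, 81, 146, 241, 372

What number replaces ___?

17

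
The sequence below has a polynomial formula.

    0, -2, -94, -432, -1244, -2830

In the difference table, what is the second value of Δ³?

-228

First differences: -2, -92, -338, -812, -1586
Second differences: -90, -246, -474, -774
Third differences: -156, -228, -300
Fourth differences: -72, -72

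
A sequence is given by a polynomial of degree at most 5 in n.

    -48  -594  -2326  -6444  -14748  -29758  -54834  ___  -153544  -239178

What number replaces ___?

Using the first 7 terms:
-546, -1732, -4118, -8304, -15010, -25076
-1186, -2386, -4186, -6706, -10066
-1200, -1800, -2520, -3360
-600, -720, -840
-120, -120
Constant fifth difference = -120.
Extend forward: -840 − 120 = -960;  -3360 − 960 = -4320;  -10066 − 4320 = -14386;  -25076 − 14386 = -39462;  -54834 − 39462 = -94296

-94296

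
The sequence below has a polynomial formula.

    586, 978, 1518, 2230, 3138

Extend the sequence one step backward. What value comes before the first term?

392  540  712  908
148  172  196
24  24
The third differences are constant at 24.
Work back: 148 − 24 = 124;  392 − 124 = 268;  586 − 268 = 318

318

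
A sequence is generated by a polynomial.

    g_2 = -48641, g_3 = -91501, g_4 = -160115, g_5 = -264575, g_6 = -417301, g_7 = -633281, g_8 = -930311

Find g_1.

-23531

Δ: -42860, -68614, -104460, -152726, -215980, -297030
Δ²: -25754, -35846, -48266, -63254, -81050
Δ³: -10092, -12420, -14988, -17796
Δ⁴: -2328, -2568, -2808
Δ⁵: -240, -240
The fifth differences are constant at -240.
Work back: -2328 + 240 = -2088;  -10092 + 2088 = -8004;  -25754 + 8004 = -17750;  -42860 + 17750 = -25110;  -48641 + 25110 = -23531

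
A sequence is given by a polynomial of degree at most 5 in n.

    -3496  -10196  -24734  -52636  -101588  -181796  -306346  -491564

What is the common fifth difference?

D1: -6700, -14538, -27902, -48952, -80208, -124550, -185218
D2: -7838, -13364, -21050, -31256, -44342, -60668
D3: -5526, -7686, -10206, -13086, -16326
D4: -2160, -2520, -2880, -3240
D5: -360, -360, -360

-360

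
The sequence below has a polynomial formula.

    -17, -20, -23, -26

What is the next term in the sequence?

D1: -3, -3, -3
Constant first difference = -3, so extend:
-26 − 3 = -29

-29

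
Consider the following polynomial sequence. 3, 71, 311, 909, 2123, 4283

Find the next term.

7791

68, 240, 598, 1214, 2160
172, 358, 616, 946
186, 258, 330
72, 72
The fourth differences are constant (72).
330 + 72 = 402;  946 + 402 = 1348;  2160 + 1348 = 3508;  4283 + 3508 = 7791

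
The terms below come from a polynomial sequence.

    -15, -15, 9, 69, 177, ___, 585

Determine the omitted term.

345

Using the first 5 terms:
First differences: 0, 24, 60, 108
Second differences: 24, 36, 48
Third differences: 12, 12
Constant third difference = 12.
Extend forward: 48 + 12 = 60;  108 + 60 = 168;  177 + 168 = 345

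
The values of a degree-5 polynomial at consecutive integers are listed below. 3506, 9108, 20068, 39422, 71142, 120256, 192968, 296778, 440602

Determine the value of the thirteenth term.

5602, 10960, 19354, 31720, 49114, 72712, 103810, 143824
5358, 8394, 12366, 17394, 23598, 31098, 40014
3036, 3972, 5028, 6204, 7500, 8916
936, 1056, 1176, 1296, 1416
120, 120, 120, 120
The fifth differences are constant (120).
1416 + 120 = 1536;  8916 + 1536 = 10452;  40014 + 10452 = 50466;  143824 + 50466 = 194290;  440602 + 194290 = 634892
1536 + 120 = 1656;  10452 + 1656 = 12108;  50466 + 12108 = 62574;  194290 + 62574 = 256864;  634892 + 256864 = 891756
1656 + 120 = 1776;  12108 + 1776 = 13884;  62574 + 13884 = 76458;  256864 + 76458 = 333322;  891756 + 333322 = 1225078
1776 + 120 = 1896;  13884 + 1896 = 15780;  76458 + 15780 = 92238;  333322 + 92238 = 425560;  1225078 + 425560 = 1650638

1650638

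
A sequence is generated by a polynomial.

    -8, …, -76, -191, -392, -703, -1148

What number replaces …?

Using the last 5 terms:
First differences: -115, -201, -311, -445
Second differences: -86, -110, -134
Third differences: -24, -24
Constant third difference = -24.
Extend backward: -86 + 24 = -62;  -115 + 62 = -53;  -76 + 53 = -23

-23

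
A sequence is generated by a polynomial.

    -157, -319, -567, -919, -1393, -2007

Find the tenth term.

-6223

-162, -248, -352, -474, -614
-86, -104, -122, -140
-18, -18, -18
Constant third difference = -18, so extend:
-140 − 18 = -158;  -614 − 158 = -772;  -2007 − 772 = -2779
-158 − 18 = -176;  -772 − 176 = -948;  -2779 − 948 = -3727
-176 − 18 = -194;  -948 − 194 = -1142;  -3727 − 1142 = -4869
-194 − 18 = -212;  -1142 − 212 = -1354;  -4869 − 1354 = -6223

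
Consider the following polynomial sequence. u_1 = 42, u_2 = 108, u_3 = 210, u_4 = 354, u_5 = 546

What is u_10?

2436

First differences: 66  102  144  192
Second differences: 36  42  48
Third differences: 6  6
The third differences are constant (6).
48 + 6 = 54;  192 + 54 = 246;  546 + 246 = 792
54 + 6 = 60;  246 + 60 = 306;  792 + 306 = 1098
60 + 6 = 66;  306 + 66 = 372;  1098 + 372 = 1470
66 + 6 = 72;  372 + 72 = 444;  1470 + 444 = 1914
72 + 6 = 78;  444 + 78 = 522;  1914 + 522 = 2436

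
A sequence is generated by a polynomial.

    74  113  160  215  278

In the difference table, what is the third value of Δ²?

First differences: 39, 47, 55, 63
Second differences: 8, 8, 8

8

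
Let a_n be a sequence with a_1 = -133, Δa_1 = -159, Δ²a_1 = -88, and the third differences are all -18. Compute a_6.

-1988

Build the table forward from the leading diagonal:
D3: -18, -18, -18, -18, -18, -18
D2: -88, -106, -124, -142, -160, -178
D1: -159, -247, -353, -477, -619, -779
a: -133, -292, -539, -892, -1369, -1988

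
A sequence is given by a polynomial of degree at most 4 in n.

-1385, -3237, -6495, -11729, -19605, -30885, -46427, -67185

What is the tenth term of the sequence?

-128645

-1852 , -3258 , -5234 , -7876 , -11280 , -15542 , -20758
-1406 , -1976 , -2642 , -3404 , -4262 , -5216
-570 , -666 , -762 , -858 , -954
-96 , -96 , -96 , -96
Constant fourth difference = -96, so extend:
-954 − 96 = -1050;  -5216 − 1050 = -6266;  -20758 − 6266 = -27024;  -67185 − 27024 = -94209
-1050 − 96 = -1146;  -6266 − 1146 = -7412;  -27024 − 7412 = -34436;  -94209 − 34436 = -128645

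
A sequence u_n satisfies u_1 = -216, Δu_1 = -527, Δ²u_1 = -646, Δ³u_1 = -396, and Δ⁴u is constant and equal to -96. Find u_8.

Build the table forward from the leading diagonal:
D4: -96  -96  -96  -96  -96  -96  -96  -96
D3: -396  -492  -588  -684  -780  -876  -972  -1068
D2: -646  -1042  -1534  -2122  -2806  -3586  -4462  -5434
D1: -527  -1173  -2215  -3749  -5871  -8677  -12263  -16725
u: -216  -743  -1916  -4131  -7880  -13751  -22428  -34691

-34691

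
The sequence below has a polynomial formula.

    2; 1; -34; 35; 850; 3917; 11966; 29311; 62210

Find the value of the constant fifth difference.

360

Δ: -1, -35, 69, 815, 3067, 8049, 17345, 32899
Δ²: -34, 104, 746, 2252, 4982, 9296, 15554
Δ³: 138, 642, 1506, 2730, 4314, 6258
Δ⁴: 504, 864, 1224, 1584, 1944
Δ⁵: 360, 360, 360, 360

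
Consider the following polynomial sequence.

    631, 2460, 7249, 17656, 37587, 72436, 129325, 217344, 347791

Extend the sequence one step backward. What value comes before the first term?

D1: 1829, 4789, 10407, 19931, 34849, 56889, 88019, 130447
D2: 2960, 5618, 9524, 14918, 22040, 31130, 42428
D3: 2658, 3906, 5394, 7122, 9090, 11298
D4: 1248, 1488, 1728, 1968, 2208
D5: 240, 240, 240, 240
The fifth differences are constant at 240.
Work back: 1248 − 240 = 1008;  2658 − 1008 = 1650;  2960 − 1650 = 1310;  1829 − 1310 = 519;  631 − 519 = 112

112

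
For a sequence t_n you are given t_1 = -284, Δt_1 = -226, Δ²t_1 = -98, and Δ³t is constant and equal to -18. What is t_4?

-1274

Build the table forward from the leading diagonal:
Third differences: -18  -18  -18  -18
Second differences: -98  -116  -134  -152
First differences: -226  -324  -440  -574
t: -284  -510  -834  -1274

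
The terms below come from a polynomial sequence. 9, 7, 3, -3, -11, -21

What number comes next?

-33

Δ: -2 , -4 , -6 , -8 , -10
Δ²: -2 , -2 , -2 , -2
Constant second difference = -2, so extend:
-10 − 2 = -12;  -21 − 12 = -33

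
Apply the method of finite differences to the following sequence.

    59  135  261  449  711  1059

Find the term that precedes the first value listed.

21

D1: 76, 126, 188, 262, 348
D2: 50, 62, 74, 86
D3: 12, 12, 12
The third differences are constant at 12.
Work back: 50 − 12 = 38;  76 − 38 = 38;  59 − 38 = 21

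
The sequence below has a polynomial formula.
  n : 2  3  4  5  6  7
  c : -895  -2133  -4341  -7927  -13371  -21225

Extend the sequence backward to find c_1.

-291

-1238, -2208, -3586, -5444, -7854
-970, -1378, -1858, -2410
-408, -480, -552
-72, -72
The fourth differences are constant at -72.
Work back: -408 + 72 = -336;  -970 + 336 = -634;  -1238 + 634 = -604;  -895 + 604 = -291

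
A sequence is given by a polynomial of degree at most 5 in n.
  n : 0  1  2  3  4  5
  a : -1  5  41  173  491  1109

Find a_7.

3821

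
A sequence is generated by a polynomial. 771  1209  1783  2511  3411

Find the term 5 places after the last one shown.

11121

Δ: 438  574  728  900
Δ²: 136  154  172
Δ³: 18  18
Constant third difference = 18, so extend:
172 + 18 = 190;  900 + 190 = 1090;  3411 + 1090 = 4501
190 + 18 = 208;  1090 + 208 = 1298;  4501 + 1298 = 5799
208 + 18 = 226;  1298 + 226 = 1524;  5799 + 1524 = 7323
226 + 18 = 244;  1524 + 244 = 1768;  7323 + 1768 = 9091
244 + 18 = 262;  1768 + 262 = 2030;  9091 + 2030 = 11121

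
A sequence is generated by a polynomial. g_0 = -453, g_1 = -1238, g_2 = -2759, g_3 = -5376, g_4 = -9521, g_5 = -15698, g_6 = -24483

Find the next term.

-36524

Δ: -785, -1521, -2617, -4145, -6177, -8785
Δ²: -736, -1096, -1528, -2032, -2608
Δ³: -360, -432, -504, -576
Δ⁴: -72, -72, -72
Fourth differences constant at -72.
-576 − 72 = -648;  -2608 − 648 = -3256;  -8785 − 3256 = -12041;  -24483 − 12041 = -36524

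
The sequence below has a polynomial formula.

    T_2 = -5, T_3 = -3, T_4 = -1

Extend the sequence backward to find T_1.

First differences: 2  2
The first differences are constant at 2.
Work back: -5 − 2 = -7

-7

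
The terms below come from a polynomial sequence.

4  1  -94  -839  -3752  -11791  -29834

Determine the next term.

-65159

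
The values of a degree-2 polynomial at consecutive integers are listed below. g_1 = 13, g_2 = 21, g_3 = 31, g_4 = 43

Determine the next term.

57

First differences: 8, 10, 12
Second differences: 2, 2
Second differences constant at 2.
12 + 2 = 14;  43 + 14 = 57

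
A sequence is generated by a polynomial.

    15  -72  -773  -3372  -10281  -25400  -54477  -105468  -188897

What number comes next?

Δ: -87  -701  -2599  -6909  -15119  -29077  -50991  -83429
Δ²: -614  -1898  -4310  -8210  -13958  -21914  -32438
Δ³: -1284  -2412  -3900  -5748  -7956  -10524
Δ⁴: -1128  -1488  -1848  -2208  -2568
Δ⁵: -360  -360  -360  -360
Constant fifth difference = -360, so extend:
-2568 − 360 = -2928;  -10524 − 2928 = -13452;  -32438 − 13452 = -45890;  -83429 − 45890 = -129319;  -188897 − 129319 = -318216

-318216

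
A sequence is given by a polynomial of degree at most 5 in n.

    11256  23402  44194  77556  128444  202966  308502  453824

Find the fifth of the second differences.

31014

Δ: 12146, 20792, 33362, 50888, 74522, 105536, 145322
Δ²: 8646, 12570, 17526, 23634, 31014, 39786
Δ³: 3924, 4956, 6108, 7380, 8772
Δ⁴: 1032, 1152, 1272, 1392
Δ⁵: 120, 120, 120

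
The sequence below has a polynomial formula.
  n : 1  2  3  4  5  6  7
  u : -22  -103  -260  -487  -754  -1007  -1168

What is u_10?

D1: -81 , -157 , -227 , -267 , -253 , -161
D2: -76 , -70 , -40 , 14 , 92
D3: 6 , 30 , 54 , 78
D4: 24 , 24 , 24
The fourth differences are constant (24).
78 + 24 = 102;  92 + 102 = 194;  -161 + 194 = 33;  -1168 + 33 = -1135
102 + 24 = 126;  194 + 126 = 320;  33 + 320 = 353;  -1135 + 353 = -782
126 + 24 = 150;  320 + 150 = 470;  353 + 470 = 823;  -782 + 823 = 41

41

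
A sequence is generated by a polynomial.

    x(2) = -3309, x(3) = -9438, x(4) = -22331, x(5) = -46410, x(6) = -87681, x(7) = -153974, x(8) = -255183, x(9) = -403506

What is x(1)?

-866

First differences: -6129, -12893, -24079, -41271, -66293, -101209, -148323
Second differences: -6764, -11186, -17192, -25022, -34916, -47114
Third differences: -4422, -6006, -7830, -9894, -12198
Fourth differences: -1584, -1824, -2064, -2304
Fifth differences: -240, -240, -240
The fifth differences are constant at -240.
Work back: -1584 + 240 = -1344;  -4422 + 1344 = -3078;  -6764 + 3078 = -3686;  -6129 + 3686 = -2443;  -3309 + 2443 = -866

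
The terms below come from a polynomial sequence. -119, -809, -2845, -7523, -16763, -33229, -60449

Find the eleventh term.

-384389

Δ: -690 , -2036 , -4678 , -9240 , -16466 , -27220
Δ²: -1346 , -2642 , -4562 , -7226 , -10754
Δ³: -1296 , -1920 , -2664 , -3528
Δ⁴: -624 , -744 , -864
Δ⁵: -120 , -120
Constant fifth difference = -120, so extend:
-864 − 120 = -984;  -3528 − 984 = -4512;  -10754 − 4512 = -15266;  -27220 − 15266 = -42486;  -60449 − 42486 = -102935
-984 − 120 = -1104;  -4512 − 1104 = -5616;  -15266 − 5616 = -20882;  -42486 − 20882 = -63368;  -102935 − 63368 = -166303
-1104 − 120 = -1224;  -5616 − 1224 = -6840;  -20882 − 6840 = -27722;  -63368 − 27722 = -91090;  -166303 − 91090 = -257393
-1224 − 120 = -1344;  -6840 − 1344 = -8184;  -27722 − 8184 = -35906;  -91090 − 35906 = -126996;  -257393 − 126996 = -384389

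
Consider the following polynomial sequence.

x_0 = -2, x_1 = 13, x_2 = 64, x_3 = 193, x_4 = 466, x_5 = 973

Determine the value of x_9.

7981

Δ: 15  51  129  273  507
Δ²: 36  78  144  234
Δ³: 42  66  90
Δ⁴: 24  24
Constant fourth difference = 24, so extend:
90 + 24 = 114;  234 + 114 = 348;  507 + 348 = 855;  973 + 855 = 1828
114 + 24 = 138;  348 + 138 = 486;  855 + 486 = 1341;  1828 + 1341 = 3169
138 + 24 = 162;  486 + 162 = 648;  1341 + 648 = 1989;  3169 + 1989 = 5158
162 + 24 = 186;  648 + 186 = 834;  1989 + 834 = 2823;  5158 + 2823 = 7981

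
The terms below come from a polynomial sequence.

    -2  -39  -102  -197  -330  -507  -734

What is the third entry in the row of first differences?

First differences: -37, -63, -95, -133, -177, -227
Second differences: -26, -32, -38, -44, -50
Third differences: -6, -6, -6, -6

-95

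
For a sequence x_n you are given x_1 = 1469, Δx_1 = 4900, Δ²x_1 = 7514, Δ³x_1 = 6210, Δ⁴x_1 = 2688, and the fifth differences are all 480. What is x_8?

515073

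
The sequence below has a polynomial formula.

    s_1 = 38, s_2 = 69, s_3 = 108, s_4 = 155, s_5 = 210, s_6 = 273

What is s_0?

First differences: 31  39  47  55  63
Second differences: 8  8  8  8
The second differences are constant at 8.
Work back: 31 − 8 = 23;  38 − 23 = 15

15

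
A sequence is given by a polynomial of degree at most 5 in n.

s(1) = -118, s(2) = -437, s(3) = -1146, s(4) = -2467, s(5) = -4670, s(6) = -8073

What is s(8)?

-19991

D1: -319, -709, -1321, -2203, -3403
D2: -390, -612, -882, -1200
D3: -222, -270, -318
D4: -48, -48
Constant fourth difference = -48, so extend:
-318 − 48 = -366;  -1200 − 366 = -1566;  -3403 − 1566 = -4969;  -8073 − 4969 = -13042
-366 − 48 = -414;  -1566 − 414 = -1980;  -4969 − 1980 = -6949;  -13042 − 6949 = -19991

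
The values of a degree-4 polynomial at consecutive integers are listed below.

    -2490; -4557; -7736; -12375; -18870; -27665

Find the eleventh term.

-125040

First differences: -2067 , -3179 , -4639 , -6495 , -8795
Second differences: -1112 , -1460 , -1856 , -2300
Third differences: -348 , -396 , -444
Fourth differences: -48 , -48
Fourth differences constant at -48.
-444 − 48 = -492;  -2300 − 492 = -2792;  -8795 − 2792 = -11587;  -27665 − 11587 = -39252
-492 − 48 = -540;  -2792 − 540 = -3332;  -11587 − 3332 = -14919;  -39252 − 14919 = -54171
-540 − 48 = -588;  -3332 − 588 = -3920;  -14919 − 3920 = -18839;  -54171 − 18839 = -73010
-588 − 48 = -636;  -3920 − 636 = -4556;  -18839 − 4556 = -23395;  -73010 − 23395 = -96405
-636 − 48 = -684;  -4556 − 684 = -5240;  -23395 − 5240 = -28635;  -96405 − 28635 = -125040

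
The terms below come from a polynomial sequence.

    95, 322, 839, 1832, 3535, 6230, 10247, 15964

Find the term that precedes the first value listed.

227, 517, 993, 1703, 2695, 4017, 5717
290, 476, 710, 992, 1322, 1700
186, 234, 282, 330, 378
48, 48, 48, 48
The fourth differences are constant at 48.
Work back: 186 − 48 = 138;  290 − 138 = 152;  227 − 152 = 75;  95 − 75 = 20

20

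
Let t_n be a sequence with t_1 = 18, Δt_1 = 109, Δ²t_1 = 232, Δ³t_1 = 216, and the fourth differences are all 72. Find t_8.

Build the table forward from the leading diagonal:
Δ⁴: 72, 72, 72, 72, 72, 72, 72, 72
Δ³: 216, 288, 360, 432, 504, 576, 648, 720
Δ²: 232, 448, 736, 1096, 1528, 2032, 2608, 3256
Δ: 109, 341, 789, 1525, 2621, 4149, 6181, 8789
t: 18, 127, 468, 1257, 2782, 5403, 9552, 15733

15733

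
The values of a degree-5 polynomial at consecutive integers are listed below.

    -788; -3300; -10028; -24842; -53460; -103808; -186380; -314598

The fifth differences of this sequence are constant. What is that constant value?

-360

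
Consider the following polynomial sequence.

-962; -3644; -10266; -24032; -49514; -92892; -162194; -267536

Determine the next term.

-421362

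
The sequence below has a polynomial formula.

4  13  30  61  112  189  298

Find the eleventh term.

9, 17, 31, 51, 77, 109
8, 14, 20, 26, 32
6, 6, 6, 6
Third differences constant at 6.
32 + 6 = 38;  109 + 38 = 147;  298 + 147 = 445
38 + 6 = 44;  147 + 44 = 191;  445 + 191 = 636
44 + 6 = 50;  191 + 50 = 241;  636 + 241 = 877
50 + 6 = 56;  241 + 56 = 297;  877 + 297 = 1174

1174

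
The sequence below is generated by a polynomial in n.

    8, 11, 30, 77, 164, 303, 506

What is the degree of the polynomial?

Δ: 3, 19, 47, 87, 139, 203
Δ²: 16, 28, 40, 52, 64
Δ³: 12, 12, 12, 12
The third differences are constant, so the polynomial has degree 3.

3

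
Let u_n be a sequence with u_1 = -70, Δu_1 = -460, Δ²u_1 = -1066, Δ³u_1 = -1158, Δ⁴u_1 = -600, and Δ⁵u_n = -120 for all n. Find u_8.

-89726

Build the table forward from the leading diagonal:
Δ⁵: -120, -120, -120, -120, -120, -120, -120, -120
Δ⁴: -600, -720, -840, -960, -1080, -1200, -1320, -1440
Δ³: -1158, -1758, -2478, -3318, -4278, -5358, -6558, -7878
Δ²: -1066, -2224, -3982, -6460, -9778, -14056, -19414, -25972
Δ: -460, -1526, -3750, -7732, -14192, -23970, -38026, -57440
u: -70, -530, -2056, -5806, -13538, -27730, -51700, -89726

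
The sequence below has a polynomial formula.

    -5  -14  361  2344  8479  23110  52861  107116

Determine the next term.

198499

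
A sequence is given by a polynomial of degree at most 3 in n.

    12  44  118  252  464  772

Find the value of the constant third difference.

First differences: 32, 74, 134, 212, 308
Second differences: 42, 60, 78, 96
Third differences: 18, 18, 18

18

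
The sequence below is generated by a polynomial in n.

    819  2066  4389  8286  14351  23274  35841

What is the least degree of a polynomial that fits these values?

4

D1: 1247, 2323, 3897, 6065, 8923, 12567
D2: 1076, 1574, 2168, 2858, 3644
D3: 498, 594, 690, 786
D4: 96, 96, 96
The fourth differences are constant, so the polynomial has degree 4.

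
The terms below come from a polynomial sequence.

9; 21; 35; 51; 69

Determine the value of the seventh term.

111

First differences: 12, 14, 16, 18
Second differences: 2, 2, 2
The second differences are constant (2).
18 + 2 = 20;  69 + 20 = 89
20 + 2 = 22;  89 + 22 = 111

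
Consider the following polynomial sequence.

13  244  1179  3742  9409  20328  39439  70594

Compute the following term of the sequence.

231, 935, 2563, 5667, 10919, 19111, 31155
704, 1628, 3104, 5252, 8192, 12044
924, 1476, 2148, 2940, 3852
552, 672, 792, 912
120, 120, 120
The fifth differences are constant (120).
912 + 120 = 1032;  3852 + 1032 = 4884;  12044 + 4884 = 16928;  31155 + 16928 = 48083;  70594 + 48083 = 118677

118677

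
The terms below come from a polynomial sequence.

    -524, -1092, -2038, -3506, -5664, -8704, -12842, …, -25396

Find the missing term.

-18318

Using the first 7 terms:
First differences: -568, -946, -1468, -2158, -3040, -4138
Second differences: -378, -522, -690, -882, -1098
Third differences: -144, -168, -192, -216
Fourth differences: -24, -24, -24
Constant fourth difference = -24.
Extend forward: -216 − 24 = -240;  -1098 − 240 = -1338;  -4138 − 1338 = -5476;  -12842 − 5476 = -18318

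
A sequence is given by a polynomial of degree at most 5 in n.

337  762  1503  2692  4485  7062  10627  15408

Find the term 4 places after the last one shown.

D1: 425 , 741 , 1189 , 1793 , 2577 , 3565 , 4781
D2: 316 , 448 , 604 , 784 , 988 , 1216
D3: 132 , 156 , 180 , 204 , 228
D4: 24 , 24 , 24 , 24
The fourth differences are constant (24).
228 + 24 = 252;  1216 + 252 = 1468;  4781 + 1468 = 6249;  15408 + 6249 = 21657
252 + 24 = 276;  1468 + 276 = 1744;  6249 + 1744 = 7993;  21657 + 7993 = 29650
276 + 24 = 300;  1744 + 300 = 2044;  7993 + 2044 = 10037;  29650 + 10037 = 39687
300 + 24 = 324;  2044 + 324 = 2368;  10037 + 2368 = 12405;  39687 + 12405 = 52092

52092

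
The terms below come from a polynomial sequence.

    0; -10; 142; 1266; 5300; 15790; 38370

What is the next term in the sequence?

D1: -10, 152, 1124, 4034, 10490, 22580
D2: 162, 972, 2910, 6456, 12090
D3: 810, 1938, 3546, 5634
D4: 1128, 1608, 2088
D5: 480, 480
Constant fifth difference = 480, so extend:
2088 + 480 = 2568;  5634 + 2568 = 8202;  12090 + 8202 = 20292;  22580 + 20292 = 42872;  38370 + 42872 = 81242

81242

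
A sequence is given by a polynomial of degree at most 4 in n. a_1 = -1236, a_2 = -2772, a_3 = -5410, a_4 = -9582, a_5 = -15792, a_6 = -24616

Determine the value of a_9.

D1: -1536, -2638, -4172, -6210, -8824
D2: -1102, -1534, -2038, -2614
D3: -432, -504, -576
D4: -72, -72
Fourth differences constant at -72.
-576 − 72 = -648;  -2614 − 648 = -3262;  -8824 − 3262 = -12086;  -24616 − 12086 = -36702
-648 − 72 = -720;  -3262 − 720 = -3982;  -12086 − 3982 = -16068;  -36702 − 16068 = -52770
-720 − 72 = -792;  -3982 − 792 = -4774;  -16068 − 4774 = -20842;  -52770 − 20842 = -73612

-73612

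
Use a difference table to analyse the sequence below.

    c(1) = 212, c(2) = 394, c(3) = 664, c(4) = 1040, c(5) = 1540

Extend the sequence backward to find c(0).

100

First differences: 182  270  376  500
Second differences: 88  106  124
Third differences: 18  18
The third differences are constant at 18.
Work back: 88 − 18 = 70;  182 − 70 = 112;  212 − 112 = 100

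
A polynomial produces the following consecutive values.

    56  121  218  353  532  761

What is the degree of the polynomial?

3

65, 97, 135, 179, 229
32, 38, 44, 50
6, 6, 6
The third differences are constant, so the polynomial has degree 3.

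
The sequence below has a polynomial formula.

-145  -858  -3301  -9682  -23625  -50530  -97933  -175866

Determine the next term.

-297217

-713, -2443, -6381, -13943, -26905, -47403, -77933
-1730, -3938, -7562, -12962, -20498, -30530
-2208, -3624, -5400, -7536, -10032
-1416, -1776, -2136, -2496
-360, -360, -360
Constant fifth difference = -360, so extend:
-2496 − 360 = -2856;  -10032 − 2856 = -12888;  -30530 − 12888 = -43418;  -77933 − 43418 = -121351;  -175866 − 121351 = -297217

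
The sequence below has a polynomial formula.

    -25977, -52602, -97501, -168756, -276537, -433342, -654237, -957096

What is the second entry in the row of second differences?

-26356

D1: -26625, -44899, -71255, -107781, -156805, -220895, -302859
D2: -18274, -26356, -36526, -49024, -64090, -81964
D3: -8082, -10170, -12498, -15066, -17874
D4: -2088, -2328, -2568, -2808
D5: -240, -240, -240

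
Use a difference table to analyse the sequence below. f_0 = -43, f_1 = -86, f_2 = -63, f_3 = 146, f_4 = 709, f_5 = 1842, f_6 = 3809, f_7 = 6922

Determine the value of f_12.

-43  23  209  563  1133  1967  3113
66  186  354  570  834  1146
120  168  216  264  312
48  48  48  48
Constant fourth difference = 48, so extend:
312 + 48 = 360;  1146 + 360 = 1506;  3113 + 1506 = 4619;  6922 + 4619 = 11541
360 + 48 = 408;  1506 + 408 = 1914;  4619 + 1914 = 6533;  11541 + 6533 = 18074
408 + 48 = 456;  1914 + 456 = 2370;  6533 + 2370 = 8903;  18074 + 8903 = 26977
456 + 48 = 504;  2370 + 504 = 2874;  8903 + 2874 = 11777;  26977 + 11777 = 38754
504 + 48 = 552;  2874 + 552 = 3426;  11777 + 3426 = 15203;  38754 + 15203 = 53957

53957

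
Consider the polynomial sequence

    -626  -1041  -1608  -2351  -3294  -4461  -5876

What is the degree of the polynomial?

3

First differences: -415, -567, -743, -943, -1167, -1415
Second differences: -152, -176, -200, -224, -248
Third differences: -24, -24, -24, -24
The third differences are constant, so the polynomial has degree 3.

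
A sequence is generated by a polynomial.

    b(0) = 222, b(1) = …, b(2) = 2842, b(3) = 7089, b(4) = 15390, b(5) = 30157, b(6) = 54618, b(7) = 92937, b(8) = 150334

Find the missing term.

Using the last 7 terms:
D1: 4247  8301  14767  24461  38319  57397
D2: 4054  6466  9694  13858  19078
D3: 2412  3228  4164  5220
D4: 816  936  1056
D5: 120  120
Constant fifth difference = 120.
Extend backward: 816 − 120 = 696;  2412 − 696 = 1716;  4054 − 1716 = 2338;  4247 − 2338 = 1909;  2842 − 1909 = 933

933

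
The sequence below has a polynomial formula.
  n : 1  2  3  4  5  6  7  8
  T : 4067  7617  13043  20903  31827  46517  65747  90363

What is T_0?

1907

D1: 3550, 5426, 7860, 10924, 14690, 19230, 24616
D2: 1876, 2434, 3064, 3766, 4540, 5386
D3: 558, 630, 702, 774, 846
D4: 72, 72, 72, 72
The fourth differences are constant at 72.
Work back: 558 − 72 = 486;  1876 − 486 = 1390;  3550 − 1390 = 2160;  4067 − 2160 = 1907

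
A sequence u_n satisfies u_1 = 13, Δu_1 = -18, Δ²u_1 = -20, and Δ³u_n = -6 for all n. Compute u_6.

Build the table forward from the leading diagonal:
D3: -6, -6, -6, -6, -6, -6
D2: -20, -26, -32, -38, -44, -50
D1: -18, -38, -64, -96, -134, -178
u: 13, -5, -43, -107, -203, -337

-337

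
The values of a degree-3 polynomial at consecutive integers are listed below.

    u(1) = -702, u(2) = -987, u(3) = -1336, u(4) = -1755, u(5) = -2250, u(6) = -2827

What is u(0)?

-475

First differences: -285, -349, -419, -495, -577
Second differences: -64, -70, -76, -82
Third differences: -6, -6, -6
The third differences are constant at -6.
Work back: -64 + 6 = -58;  -285 + 58 = -227;  -702 + 227 = -475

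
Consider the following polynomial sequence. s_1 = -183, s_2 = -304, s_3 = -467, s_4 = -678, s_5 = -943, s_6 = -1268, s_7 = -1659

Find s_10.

-3288

-121, -163, -211, -265, -325, -391
-42, -48, -54, -60, -66
-6, -6, -6, -6
Constant third difference = -6, so extend:
-66 − 6 = -72;  -391 − 72 = -463;  -1659 − 463 = -2122
-72 − 6 = -78;  -463 − 78 = -541;  -2122 − 541 = -2663
-78 − 6 = -84;  -541 − 84 = -625;  -2663 − 625 = -3288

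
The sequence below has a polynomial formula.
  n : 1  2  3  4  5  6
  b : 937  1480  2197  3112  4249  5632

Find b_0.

D1: 543, 717, 915, 1137, 1383
D2: 174, 198, 222, 246
D3: 24, 24, 24
The third differences are constant at 24.
Work back: 174 − 24 = 150;  543 − 150 = 393;  937 − 393 = 544

544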